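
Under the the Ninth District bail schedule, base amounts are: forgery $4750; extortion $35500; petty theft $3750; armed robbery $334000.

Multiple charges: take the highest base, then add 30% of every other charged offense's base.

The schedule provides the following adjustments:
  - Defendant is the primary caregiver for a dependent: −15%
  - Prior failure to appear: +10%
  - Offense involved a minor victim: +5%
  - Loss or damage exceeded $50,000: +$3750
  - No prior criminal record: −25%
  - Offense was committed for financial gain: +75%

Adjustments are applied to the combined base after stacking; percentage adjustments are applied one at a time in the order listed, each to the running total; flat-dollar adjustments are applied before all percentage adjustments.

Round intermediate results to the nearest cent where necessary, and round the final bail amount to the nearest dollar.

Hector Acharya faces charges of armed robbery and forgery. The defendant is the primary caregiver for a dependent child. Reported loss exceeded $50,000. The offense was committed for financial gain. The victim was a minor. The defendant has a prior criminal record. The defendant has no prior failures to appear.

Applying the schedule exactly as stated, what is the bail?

$529749

Base amounts from the schedule: armed robbery $334000; forgery $4750.
Stacking rule: highest base plus 30% of each additional charge. Highest is armed robbery at $334000. Additional: $4750 × 30% = $1425. Combined base = $334000 + $1425 = $335425.
Loss or damage exceeded $50,000 (+$3750 flat): $335425 + $3750 = $339175.
Defendant is the primary caregiver for a dependent (−15%): $339175 × 0.85 = $288298.75.
Offense involved a minor victim (+5%): $288298.75 × 1.05 = $302713.69.
Offense was committed for financial gain (+75%): $302713.69 × 1.75 = $529748.96.
Rounded to the nearest dollar: $529749.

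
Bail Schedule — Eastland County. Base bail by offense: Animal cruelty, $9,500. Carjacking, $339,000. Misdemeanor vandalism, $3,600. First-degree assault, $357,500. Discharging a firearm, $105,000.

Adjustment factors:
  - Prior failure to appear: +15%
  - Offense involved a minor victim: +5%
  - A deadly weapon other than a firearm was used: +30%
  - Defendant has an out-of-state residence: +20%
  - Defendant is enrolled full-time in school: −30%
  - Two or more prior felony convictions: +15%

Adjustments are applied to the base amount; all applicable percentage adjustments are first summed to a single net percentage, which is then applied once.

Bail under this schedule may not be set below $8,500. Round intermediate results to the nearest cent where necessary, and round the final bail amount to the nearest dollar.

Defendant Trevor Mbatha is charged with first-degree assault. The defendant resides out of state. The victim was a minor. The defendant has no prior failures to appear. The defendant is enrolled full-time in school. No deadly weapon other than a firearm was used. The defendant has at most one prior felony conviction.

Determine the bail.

$339,625

Base amounts from the schedule: first-degree assault $357,500.
Single charge. Combined base = $357,500.
Net percentage adjustment: +5% +20% −30% = −5%. $357,500 × 0.95 = $339,625.
$339,625 is at or above the $8,500 minimum.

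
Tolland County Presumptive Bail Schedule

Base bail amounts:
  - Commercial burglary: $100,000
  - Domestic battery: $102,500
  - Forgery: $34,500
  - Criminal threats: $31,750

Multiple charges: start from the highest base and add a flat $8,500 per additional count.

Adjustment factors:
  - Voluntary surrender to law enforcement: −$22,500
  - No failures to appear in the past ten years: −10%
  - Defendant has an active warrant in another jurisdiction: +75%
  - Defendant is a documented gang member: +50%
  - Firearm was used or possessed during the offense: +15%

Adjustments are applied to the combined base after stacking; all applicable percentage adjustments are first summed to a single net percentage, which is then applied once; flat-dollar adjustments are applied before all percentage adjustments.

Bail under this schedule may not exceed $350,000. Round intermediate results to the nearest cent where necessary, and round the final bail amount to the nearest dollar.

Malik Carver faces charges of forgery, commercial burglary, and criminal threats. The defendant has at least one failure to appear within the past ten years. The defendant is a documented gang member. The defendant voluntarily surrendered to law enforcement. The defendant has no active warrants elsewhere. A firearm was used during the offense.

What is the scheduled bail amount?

$155,925

Base amounts from the schedule: forgery $34,500; commercial burglary $100,000; criminal threats $31,750.
Stacking rule: highest base plus $8,500 per additional charge. Highest is commercial burglary at $100,000; 2 additional charges → +$17,000. Combined base = $117,000.
Voluntary surrender to law enforcement (−$22,500 flat): $117,000 − $22,500 = $94,500.
Net percentage adjustment: +50% +15% = +65%. $94,500 × 1.65 = $155,925.
$155,925 is within the $350,000 maximum.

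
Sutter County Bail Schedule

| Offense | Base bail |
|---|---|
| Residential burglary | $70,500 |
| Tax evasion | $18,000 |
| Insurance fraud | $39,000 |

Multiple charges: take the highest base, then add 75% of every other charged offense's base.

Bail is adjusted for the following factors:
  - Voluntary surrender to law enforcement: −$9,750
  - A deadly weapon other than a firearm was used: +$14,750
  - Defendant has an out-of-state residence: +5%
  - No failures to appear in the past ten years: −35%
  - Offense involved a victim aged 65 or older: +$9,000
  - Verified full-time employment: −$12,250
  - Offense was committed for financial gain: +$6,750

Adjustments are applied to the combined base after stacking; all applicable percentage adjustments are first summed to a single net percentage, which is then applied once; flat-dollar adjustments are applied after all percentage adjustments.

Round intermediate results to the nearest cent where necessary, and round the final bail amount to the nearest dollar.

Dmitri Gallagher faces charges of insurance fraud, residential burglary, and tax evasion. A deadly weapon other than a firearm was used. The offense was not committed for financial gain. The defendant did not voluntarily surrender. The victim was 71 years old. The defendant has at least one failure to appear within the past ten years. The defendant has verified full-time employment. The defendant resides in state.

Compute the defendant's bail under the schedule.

Base amounts from the schedule: insurance fraud $39,000; residential burglary $70,500; tax evasion $18,000.
Stacking rule: highest base plus 75% of each additional charge. Highest is residential burglary at $70,500. Additional: $39,000 × 75% = $29,250; $18,000 × 75% = $13,500. Combined base = $70,500 + $42,750 = $113,250.
A deadly weapon other than a firearm was used (+$14,750 flat): $113,250 + $14,750 = $128,000.
Offense involved a victim aged 65 or older (+$9,000 flat): $128,000 + $9,000 = $137,000.
Verified full-time employment (−$12,250 flat): $137,000 − $12,250 = $124,750.

$124,750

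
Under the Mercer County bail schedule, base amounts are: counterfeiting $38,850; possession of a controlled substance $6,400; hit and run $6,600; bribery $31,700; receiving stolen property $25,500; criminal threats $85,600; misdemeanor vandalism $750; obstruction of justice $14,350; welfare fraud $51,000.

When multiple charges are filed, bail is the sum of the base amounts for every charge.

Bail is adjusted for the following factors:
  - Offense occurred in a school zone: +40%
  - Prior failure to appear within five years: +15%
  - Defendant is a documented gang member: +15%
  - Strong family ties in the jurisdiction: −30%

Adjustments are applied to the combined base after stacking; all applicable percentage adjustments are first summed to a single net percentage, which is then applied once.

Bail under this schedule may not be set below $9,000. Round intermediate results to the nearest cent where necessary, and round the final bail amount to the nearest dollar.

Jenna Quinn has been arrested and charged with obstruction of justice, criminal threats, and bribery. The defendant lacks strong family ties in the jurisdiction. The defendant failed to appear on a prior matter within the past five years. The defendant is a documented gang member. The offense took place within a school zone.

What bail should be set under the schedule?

$223,805

Base amounts from the schedule: obstruction of justice $14,350; criminal threats $85,600; bribery $31,700.
Stacking rule: sum of all bases. $14,350 + $85,600 + $31,700 = $131,650.
Net percentage adjustment: +40% +15% +15% = +70%. $131,650 × 1.7 = $223,805.
$223,805 is at or above the $9,000 minimum.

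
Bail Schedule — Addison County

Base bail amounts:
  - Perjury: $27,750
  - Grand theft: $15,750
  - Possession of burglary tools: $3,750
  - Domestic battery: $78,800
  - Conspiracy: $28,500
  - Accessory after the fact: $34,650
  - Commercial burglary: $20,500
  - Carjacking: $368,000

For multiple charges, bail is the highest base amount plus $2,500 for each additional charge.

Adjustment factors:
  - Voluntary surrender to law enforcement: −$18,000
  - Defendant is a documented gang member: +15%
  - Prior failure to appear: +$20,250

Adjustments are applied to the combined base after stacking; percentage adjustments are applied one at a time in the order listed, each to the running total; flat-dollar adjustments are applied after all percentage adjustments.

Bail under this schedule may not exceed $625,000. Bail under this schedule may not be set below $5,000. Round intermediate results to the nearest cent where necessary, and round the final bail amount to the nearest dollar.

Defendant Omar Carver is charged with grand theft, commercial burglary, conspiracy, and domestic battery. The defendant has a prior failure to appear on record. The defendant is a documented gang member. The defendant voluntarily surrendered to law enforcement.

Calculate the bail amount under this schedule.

Base amounts from the schedule: grand theft $15,750; commercial burglary $20,500; conspiracy $28,500; domestic battery $78,800.
Stacking rule: highest base plus $2,500 per additional charge. Highest is domestic battery at $78,800; 3 additional charges → +$7,500. Combined base = $86,300.
Defendant is a documented gang member (+15%): $86,300 × 1.15 = $99,245.
Voluntary surrender to law enforcement (−$18,000 flat): $99,245 − $18,000 = $81,245.
Prior failure to appear (+$20,250 flat): $81,245 + $20,250 = $101,495.
$101,495 is within the $625,000 maximum.
$101,495 is at or above the $5,000 minimum.

$101,495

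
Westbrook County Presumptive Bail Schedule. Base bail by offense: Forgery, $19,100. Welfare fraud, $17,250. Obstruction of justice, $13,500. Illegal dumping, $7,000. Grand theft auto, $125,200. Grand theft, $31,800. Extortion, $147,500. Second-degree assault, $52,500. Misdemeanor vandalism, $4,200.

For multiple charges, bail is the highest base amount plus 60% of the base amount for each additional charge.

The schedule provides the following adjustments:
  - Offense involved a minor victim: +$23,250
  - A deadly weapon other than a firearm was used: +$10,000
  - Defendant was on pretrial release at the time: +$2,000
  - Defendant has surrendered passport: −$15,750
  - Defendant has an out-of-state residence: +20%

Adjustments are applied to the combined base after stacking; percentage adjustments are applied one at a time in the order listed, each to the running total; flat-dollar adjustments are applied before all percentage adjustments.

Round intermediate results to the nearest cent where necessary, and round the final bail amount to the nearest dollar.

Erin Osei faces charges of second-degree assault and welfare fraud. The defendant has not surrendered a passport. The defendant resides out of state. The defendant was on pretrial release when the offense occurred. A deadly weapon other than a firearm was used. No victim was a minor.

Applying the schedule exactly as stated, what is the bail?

Base amounts from the schedule: second-degree assault $52,500; welfare fraud $17,250.
Stacking rule: highest base plus 60% of each additional charge. Highest is second-degree assault at $52,500. Additional: $17,250 × 60% = $10,350. Combined base = $52,500 + $10,350 = $62,850.
A deadly weapon other than a firearm was used (+$10,000 flat): $62,850 + $10,000 = $72,850.
Defendant was on pretrial release at the time (+$2,000 flat): $72,850 + $2,000 = $74,850.
Defendant has an out-of-state residence (+20%): $74,850 × 1.2 = $89,820.

$89,820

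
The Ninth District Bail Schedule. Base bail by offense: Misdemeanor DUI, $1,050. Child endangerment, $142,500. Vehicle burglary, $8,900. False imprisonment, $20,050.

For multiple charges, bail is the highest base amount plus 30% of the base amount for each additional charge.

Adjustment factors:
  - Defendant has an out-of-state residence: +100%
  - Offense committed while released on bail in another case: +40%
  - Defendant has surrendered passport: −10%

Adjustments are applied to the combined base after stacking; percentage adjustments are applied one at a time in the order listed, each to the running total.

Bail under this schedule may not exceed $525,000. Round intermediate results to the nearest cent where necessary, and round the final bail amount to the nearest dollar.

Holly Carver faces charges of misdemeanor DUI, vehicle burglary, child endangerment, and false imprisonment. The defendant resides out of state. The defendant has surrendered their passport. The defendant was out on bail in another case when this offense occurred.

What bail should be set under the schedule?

Base amounts from the schedule: misdemeanor DUI $1,050; vehicle burglary $8,900; child endangerment $142,500; false imprisonment $20,050.
Stacking rule: highest base plus 30% of each additional charge. Highest is child endangerment at $142,500. Additional: $1,050 × 30% = $315; $8,900 × 30% = $2,670; $20,050 × 30% = $6,015. Combined base = $142,500 + $9,000 = $151,500.
Defendant has an out-of-state residence (+100%): $151,500 × 2 = $303,000.
Offense committed while released on bail in another case (+40%): $303,000 × 1.4 = $424,200.
Defendant has surrendered passport (−10%): $424,200 × 0.9 = $381,780.
$381,780 is within the $525,000 maximum.

$381,780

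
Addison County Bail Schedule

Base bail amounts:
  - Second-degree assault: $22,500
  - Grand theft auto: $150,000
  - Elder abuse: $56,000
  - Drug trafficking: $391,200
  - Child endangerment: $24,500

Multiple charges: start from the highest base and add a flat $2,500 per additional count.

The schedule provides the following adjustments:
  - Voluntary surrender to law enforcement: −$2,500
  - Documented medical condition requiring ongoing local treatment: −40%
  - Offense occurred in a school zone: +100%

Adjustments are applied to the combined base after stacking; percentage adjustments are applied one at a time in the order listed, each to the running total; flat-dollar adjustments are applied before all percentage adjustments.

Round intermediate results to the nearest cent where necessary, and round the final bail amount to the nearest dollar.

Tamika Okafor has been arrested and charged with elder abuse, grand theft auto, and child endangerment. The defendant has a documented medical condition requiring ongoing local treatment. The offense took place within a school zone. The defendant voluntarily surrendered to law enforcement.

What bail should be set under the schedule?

$183,000

Base amounts from the schedule: elder abuse $56,000; grand theft auto $150,000; child endangerment $24,500.
Stacking rule: highest base plus $2,500 per additional charge. Highest is grand theft auto at $150,000; 2 additional charges → +$5,000. Combined base = $155,000.
Voluntary surrender to law enforcement (−$2,500 flat): $155,000 − $2,500 = $152,500.
Documented medical condition requiring ongoing local treatment (−40%): $152,500 × 0.6 = $91,500.
Offense occurred in a school zone (+100%): $91,500 × 2 = $183,000.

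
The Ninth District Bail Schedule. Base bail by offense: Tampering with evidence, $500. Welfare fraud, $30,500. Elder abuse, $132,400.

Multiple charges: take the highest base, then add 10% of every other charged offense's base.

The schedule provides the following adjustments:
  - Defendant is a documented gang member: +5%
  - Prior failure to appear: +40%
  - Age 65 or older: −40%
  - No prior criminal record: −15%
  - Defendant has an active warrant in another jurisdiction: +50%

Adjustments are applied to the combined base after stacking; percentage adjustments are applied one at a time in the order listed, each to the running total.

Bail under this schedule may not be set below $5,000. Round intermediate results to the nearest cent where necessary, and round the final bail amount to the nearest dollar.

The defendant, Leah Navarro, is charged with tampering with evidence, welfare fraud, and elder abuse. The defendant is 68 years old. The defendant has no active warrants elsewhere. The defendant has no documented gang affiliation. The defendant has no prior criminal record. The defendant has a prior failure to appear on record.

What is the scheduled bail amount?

Base amounts from the schedule: tampering with evidence $500; welfare fraud $30,500; elder abuse $132,400.
Stacking rule: highest base plus 10% of each additional charge. Highest is elder abuse at $132,400. Additional: $500 × 10% = $50; $30,500 × 10% = $3,050. Combined base = $132,400 + $3,100 = $135,500.
Prior failure to appear (+40%): $135,500 × 1.4 = $189,700.
Age 65 or older (−40%): $189,700 × 0.6 = $113,820.
No prior criminal record (−15%): $113,820 × 0.85 = $96,747.
$96,747 is at or above the $5,000 minimum.

$96,747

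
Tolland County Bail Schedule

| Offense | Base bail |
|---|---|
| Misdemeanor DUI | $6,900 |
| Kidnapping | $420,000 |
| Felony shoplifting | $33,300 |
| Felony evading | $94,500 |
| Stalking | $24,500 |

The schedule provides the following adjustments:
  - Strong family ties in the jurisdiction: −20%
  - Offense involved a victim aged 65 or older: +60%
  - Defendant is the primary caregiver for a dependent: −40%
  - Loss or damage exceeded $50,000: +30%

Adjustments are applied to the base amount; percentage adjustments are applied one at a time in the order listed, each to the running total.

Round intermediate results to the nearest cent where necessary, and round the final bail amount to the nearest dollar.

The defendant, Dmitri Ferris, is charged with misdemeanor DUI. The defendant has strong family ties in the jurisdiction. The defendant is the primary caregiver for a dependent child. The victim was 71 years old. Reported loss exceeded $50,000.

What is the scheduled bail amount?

$6,889

Base amounts from the schedule: misdemeanor DUI $6,900.
Single charge. Combined base = $6,900.
Strong family ties in the jurisdiction (−20%): $6,900 × 0.8 = $5,520.
Offense involved a victim aged 65 or older (+60%): $5,520 × 1.6 = $8,832.
Defendant is the primary caregiver for a dependent (−40%): $8,832 × 0.6 = $5,299.20.
Loss or damage exceeded $50,000 (+30%): $5,299.20 × 1.3 = $6,888.96.
Rounded to the nearest dollar: $6,889.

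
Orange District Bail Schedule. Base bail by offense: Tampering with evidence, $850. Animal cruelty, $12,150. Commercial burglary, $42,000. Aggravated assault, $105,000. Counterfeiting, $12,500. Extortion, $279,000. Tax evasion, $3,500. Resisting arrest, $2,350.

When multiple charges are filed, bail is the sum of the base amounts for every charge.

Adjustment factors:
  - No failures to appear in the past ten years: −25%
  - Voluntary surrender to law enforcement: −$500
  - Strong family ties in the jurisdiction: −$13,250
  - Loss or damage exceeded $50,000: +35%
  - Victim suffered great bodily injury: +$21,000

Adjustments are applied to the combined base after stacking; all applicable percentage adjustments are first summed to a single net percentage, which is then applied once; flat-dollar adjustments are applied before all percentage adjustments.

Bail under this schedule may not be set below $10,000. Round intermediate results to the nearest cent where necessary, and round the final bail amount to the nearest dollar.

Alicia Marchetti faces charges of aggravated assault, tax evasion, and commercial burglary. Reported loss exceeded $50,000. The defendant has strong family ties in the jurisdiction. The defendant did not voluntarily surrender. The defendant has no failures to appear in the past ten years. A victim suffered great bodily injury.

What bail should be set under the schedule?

Base amounts from the schedule: aggravated assault $105,000; tax evasion $3,500; commercial burglary $42,000.
Stacking rule: sum of all bases. $105,000 + $3,500 + $42,000 = $150,500.
Strong family ties in the jurisdiction (−$13,250 flat): $150,500 − $13,250 = $137,250.
Victim suffered great bodily injury (+$21,000 flat): $137,250 + $21,000 = $158,250.
Net percentage adjustment: −25% +35% = +10%. $158,250 × 1.1 = $174,075.
$174,075 is at or above the $10,000 minimum.

$174,075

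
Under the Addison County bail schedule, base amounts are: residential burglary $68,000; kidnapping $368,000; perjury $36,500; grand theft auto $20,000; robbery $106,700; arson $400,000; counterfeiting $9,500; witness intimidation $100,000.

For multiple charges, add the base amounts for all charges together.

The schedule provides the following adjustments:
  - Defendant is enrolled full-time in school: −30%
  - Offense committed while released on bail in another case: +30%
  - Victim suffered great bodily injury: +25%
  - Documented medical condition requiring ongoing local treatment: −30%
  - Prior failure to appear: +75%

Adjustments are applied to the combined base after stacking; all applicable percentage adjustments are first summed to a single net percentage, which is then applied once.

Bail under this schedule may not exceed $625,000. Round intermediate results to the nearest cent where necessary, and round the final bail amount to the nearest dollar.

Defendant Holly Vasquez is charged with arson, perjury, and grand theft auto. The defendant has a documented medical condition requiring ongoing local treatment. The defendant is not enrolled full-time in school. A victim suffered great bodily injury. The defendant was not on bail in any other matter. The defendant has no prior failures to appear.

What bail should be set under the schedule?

Base amounts from the schedule: arson $400,000; perjury $36,500; grand theft auto $20,000.
Stacking rule: sum of all bases. $400,000 + $36,500 + $20,000 = $456,500.
Net percentage adjustment: +25% −30% = −5%. $456,500 × 0.95 = $433,675.
$433,675 is within the $625,000 maximum.

$433,675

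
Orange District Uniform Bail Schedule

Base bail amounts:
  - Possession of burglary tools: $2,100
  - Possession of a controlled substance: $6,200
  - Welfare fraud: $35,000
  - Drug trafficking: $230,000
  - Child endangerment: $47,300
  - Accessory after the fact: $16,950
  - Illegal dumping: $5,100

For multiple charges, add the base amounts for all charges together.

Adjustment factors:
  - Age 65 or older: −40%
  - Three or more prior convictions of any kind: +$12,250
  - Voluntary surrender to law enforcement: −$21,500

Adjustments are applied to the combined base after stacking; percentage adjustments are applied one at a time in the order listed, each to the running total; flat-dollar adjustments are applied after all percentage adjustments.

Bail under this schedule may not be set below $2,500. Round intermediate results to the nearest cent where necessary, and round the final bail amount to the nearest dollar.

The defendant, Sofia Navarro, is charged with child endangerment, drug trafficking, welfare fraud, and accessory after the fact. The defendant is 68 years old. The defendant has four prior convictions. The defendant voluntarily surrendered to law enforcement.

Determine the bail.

Base amounts from the schedule: child endangerment $47,300; drug trafficking $230,000; welfare fraud $35,000; accessory after the fact $16,950.
Stacking rule: sum of all bases. $47,300 + $230,000 + $35,000 + $16,950 = $329,250.
Age 65 or older (−40%): $329,250 × 0.6 = $197,550.
Three or more prior convictions of any kind (+$12,250 flat): $197,550 + $12,250 = $209,800.
Voluntary surrender to law enforcement (−$21,500 flat): $209,800 − $21,500 = $188,300.
$188,300 is at or above the $2,500 minimum.

$188,300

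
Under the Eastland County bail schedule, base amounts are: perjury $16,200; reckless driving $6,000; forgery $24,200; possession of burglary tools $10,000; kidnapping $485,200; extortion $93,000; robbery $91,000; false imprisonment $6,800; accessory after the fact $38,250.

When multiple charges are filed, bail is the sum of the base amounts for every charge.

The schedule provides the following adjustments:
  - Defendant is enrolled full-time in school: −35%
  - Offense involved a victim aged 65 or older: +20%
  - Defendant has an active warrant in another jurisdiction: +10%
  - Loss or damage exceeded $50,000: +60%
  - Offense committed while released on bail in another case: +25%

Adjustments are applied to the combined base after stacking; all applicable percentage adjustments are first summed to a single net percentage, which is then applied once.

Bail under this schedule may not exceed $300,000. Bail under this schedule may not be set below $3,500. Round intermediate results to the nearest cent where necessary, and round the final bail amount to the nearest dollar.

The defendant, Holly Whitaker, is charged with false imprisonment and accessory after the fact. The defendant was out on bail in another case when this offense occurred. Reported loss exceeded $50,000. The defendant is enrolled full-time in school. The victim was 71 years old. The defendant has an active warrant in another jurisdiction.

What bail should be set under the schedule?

Base amounts from the schedule: false imprisonment $6,800; accessory after the fact $38,250.
Stacking rule: sum of all bases. $6,800 + $38,250 = $45,050.
Net percentage adjustment: −35% +20% +10% +60% +25% = +80%. $45,050 × 1.8 = $81,090.
$81,090 is within the $300,000 maximum.
$81,090 is at or above the $3,500 minimum.

$81,090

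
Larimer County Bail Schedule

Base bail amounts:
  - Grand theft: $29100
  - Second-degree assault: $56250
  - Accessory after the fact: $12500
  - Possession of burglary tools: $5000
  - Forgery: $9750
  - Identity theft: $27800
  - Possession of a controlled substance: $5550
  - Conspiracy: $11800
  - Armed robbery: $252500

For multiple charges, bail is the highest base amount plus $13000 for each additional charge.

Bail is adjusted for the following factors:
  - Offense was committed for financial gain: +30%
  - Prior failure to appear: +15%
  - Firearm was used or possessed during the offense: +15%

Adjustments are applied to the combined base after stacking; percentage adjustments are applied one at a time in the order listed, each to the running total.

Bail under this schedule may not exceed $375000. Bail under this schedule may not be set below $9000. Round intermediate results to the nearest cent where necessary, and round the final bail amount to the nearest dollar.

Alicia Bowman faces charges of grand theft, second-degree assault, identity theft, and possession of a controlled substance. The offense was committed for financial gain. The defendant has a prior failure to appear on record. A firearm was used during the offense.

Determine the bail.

$163759

Base amounts from the schedule: grand theft $29100; second-degree assault $56250; identity theft $27800; possession of a controlled substance $5550.
Stacking rule: highest base plus $13000 per additional charge. Highest is second-degree assault at $56250; 3 additional charges → +$39000. Combined base = $95250.
Offense was committed for financial gain (+30%): $95250 × 1.3 = $123825.
Prior failure to appear (+15%): $123825 × 1.15 = $142398.75.
Firearm was used or possessed during the offense (+15%): $142398.75 × 1.15 = $163758.56.
$163758.56 is within the $375000 maximum.
$163758.56 is at or above the $9000 minimum.
Rounded to the nearest dollar: $163759.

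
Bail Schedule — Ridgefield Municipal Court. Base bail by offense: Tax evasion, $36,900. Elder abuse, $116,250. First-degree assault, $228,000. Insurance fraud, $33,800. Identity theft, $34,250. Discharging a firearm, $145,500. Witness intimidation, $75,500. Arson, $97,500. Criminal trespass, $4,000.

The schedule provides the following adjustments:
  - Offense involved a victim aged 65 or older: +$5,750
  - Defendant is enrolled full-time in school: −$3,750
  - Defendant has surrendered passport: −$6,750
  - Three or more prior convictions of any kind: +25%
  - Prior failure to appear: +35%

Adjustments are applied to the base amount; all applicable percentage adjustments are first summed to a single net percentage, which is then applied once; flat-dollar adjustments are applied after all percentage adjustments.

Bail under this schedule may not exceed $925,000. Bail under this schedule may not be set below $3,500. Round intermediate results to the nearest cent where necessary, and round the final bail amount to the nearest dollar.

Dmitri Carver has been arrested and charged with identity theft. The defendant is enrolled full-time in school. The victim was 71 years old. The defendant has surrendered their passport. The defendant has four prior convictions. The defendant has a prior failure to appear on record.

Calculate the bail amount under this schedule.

Base amounts from the schedule: identity theft $34,250.
Single charge. Combined base = $34,250.
Net percentage adjustment: +25% +35% = +60%. $34,250 × 1.6 = $54,800.
Offense involved a victim aged 65 or older (+$5,750 flat): $54,800 + $5,750 = $60,550.
Defendant is enrolled full-time in school (−$3,750 flat): $60,550 − $3,750 = $56,800.
Defendant has surrendered passport (−$6,750 flat): $56,800 − $6,750 = $50,050.
$50,050 is within the $925,000 maximum.
$50,050 is at or above the $3,500 minimum.

$50,050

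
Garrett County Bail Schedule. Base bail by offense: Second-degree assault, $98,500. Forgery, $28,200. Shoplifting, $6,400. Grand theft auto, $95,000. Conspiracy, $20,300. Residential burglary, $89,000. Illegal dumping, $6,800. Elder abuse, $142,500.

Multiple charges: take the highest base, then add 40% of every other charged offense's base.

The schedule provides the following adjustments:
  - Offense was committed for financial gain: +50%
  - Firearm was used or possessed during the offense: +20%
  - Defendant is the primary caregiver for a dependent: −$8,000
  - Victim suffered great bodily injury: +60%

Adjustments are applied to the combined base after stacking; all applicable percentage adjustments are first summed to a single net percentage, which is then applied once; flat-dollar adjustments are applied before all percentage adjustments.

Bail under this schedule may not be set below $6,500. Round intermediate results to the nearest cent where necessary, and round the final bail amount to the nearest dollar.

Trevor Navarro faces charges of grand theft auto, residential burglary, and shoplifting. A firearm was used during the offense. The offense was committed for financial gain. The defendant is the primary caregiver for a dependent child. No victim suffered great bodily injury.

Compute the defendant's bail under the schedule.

$212,772

Base amounts from the schedule: grand theft auto $95,000; residential burglary $89,000; shoplifting $6,400.
Stacking rule: highest base plus 40% of each additional charge. Highest is grand theft auto at $95,000. Additional: $89,000 × 40% = $35,600; $6,400 × 40% = $2,560. Combined base = $95,000 + $38,160 = $133,160.
Defendant is the primary caregiver for a dependent (−$8,000 flat): $133,160 − $8,000 = $125,160.
Net percentage adjustment: +50% +20% = +70%. $125,160 × 1.7 = $212,772.
$212,772 is at or above the $6,500 minimum.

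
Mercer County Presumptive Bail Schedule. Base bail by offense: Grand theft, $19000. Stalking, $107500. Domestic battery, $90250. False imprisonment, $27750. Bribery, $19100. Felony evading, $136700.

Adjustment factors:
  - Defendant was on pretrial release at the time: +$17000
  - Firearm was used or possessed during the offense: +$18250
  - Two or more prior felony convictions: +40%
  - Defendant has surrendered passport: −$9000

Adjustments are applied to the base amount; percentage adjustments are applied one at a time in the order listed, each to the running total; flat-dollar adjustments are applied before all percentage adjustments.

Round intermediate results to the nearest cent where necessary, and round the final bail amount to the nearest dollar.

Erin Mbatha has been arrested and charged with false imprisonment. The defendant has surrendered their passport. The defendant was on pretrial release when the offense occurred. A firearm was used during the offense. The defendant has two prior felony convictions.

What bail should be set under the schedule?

$75600

Base amounts from the schedule: false imprisonment $27750.
Single charge. Combined base = $27750.
Defendant was on pretrial release at the time (+$17000 flat): $27750 + $17000 = $44750.
Firearm was used or possessed during the offense (+$18250 flat): $44750 + $18250 = $63000.
Defendant has surrendered passport (−$9000 flat): $63000 − $9000 = $54000.
Two or more prior felony convictions (+40%): $54000 × 1.4 = $75600.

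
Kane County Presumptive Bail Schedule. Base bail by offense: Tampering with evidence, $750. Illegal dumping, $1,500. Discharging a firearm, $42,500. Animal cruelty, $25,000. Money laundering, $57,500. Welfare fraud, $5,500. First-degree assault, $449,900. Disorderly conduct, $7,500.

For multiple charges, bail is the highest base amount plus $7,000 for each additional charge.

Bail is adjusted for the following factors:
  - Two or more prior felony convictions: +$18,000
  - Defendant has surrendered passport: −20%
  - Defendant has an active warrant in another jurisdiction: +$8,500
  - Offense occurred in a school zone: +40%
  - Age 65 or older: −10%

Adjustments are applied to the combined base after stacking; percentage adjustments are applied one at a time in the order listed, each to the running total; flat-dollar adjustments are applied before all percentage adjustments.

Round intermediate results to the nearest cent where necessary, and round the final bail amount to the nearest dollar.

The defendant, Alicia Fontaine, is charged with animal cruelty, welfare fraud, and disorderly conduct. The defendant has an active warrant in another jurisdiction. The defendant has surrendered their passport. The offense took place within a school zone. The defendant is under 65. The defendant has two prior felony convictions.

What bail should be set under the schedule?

Base amounts from the schedule: animal cruelty $25,000; welfare fraud $5,500; disorderly conduct $7,500.
Stacking rule: highest base plus $7,000 per additional charge. Highest is animal cruelty at $25,000; 2 additional charges → +$14,000. Combined base = $39,000.
Two or more prior felony convictions (+$18,000 flat): $39,000 + $18,000 = $57,000.
Defendant has an active warrant in another jurisdiction (+$8,500 flat): $57,000 + $8,500 = $65,500.
Defendant has surrendered passport (−20%): $65,500 × 0.8 = $52,400.
Offense occurred in a school zone (+40%): $52,400 × 1.4 = $73,360.

$73,360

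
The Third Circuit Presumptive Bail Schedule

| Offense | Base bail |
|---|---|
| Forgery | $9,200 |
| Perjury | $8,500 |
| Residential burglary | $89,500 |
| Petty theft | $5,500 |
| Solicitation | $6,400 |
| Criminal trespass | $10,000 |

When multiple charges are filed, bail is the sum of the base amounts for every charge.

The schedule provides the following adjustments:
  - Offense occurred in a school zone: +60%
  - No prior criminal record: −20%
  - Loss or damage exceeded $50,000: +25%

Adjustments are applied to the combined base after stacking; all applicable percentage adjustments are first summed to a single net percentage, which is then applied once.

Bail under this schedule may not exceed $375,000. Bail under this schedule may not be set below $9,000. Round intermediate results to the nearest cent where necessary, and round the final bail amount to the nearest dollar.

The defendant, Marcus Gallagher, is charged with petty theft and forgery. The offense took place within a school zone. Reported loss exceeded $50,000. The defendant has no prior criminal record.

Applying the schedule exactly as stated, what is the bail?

Base amounts from the schedule: petty theft $5,500; forgery $9,200.
Stacking rule: sum of all bases. $5,500 + $9,200 = $14,700.
Net percentage adjustment: +60% −20% +25% = +65%. $14,700 × 1.65 = $24,255.
$24,255 is within the $375,000 maximum.
$24,255 is at or above the $9,000 minimum.

$24,255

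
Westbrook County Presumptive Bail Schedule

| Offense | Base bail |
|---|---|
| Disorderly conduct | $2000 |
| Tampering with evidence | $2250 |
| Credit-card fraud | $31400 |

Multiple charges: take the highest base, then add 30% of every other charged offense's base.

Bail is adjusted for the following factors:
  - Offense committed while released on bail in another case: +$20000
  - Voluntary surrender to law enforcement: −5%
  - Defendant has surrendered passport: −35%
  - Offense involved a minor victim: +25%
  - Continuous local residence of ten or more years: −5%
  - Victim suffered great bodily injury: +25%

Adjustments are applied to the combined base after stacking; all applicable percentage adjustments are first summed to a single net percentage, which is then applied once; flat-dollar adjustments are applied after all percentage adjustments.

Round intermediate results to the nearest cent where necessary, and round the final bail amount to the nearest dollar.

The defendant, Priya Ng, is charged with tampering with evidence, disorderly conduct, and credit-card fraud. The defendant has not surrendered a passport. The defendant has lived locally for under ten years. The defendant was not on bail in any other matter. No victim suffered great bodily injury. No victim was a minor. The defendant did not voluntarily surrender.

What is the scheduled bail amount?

Base amounts from the schedule: tampering with evidence $2250; disorderly conduct $2000; credit-card fraud $31400.
Stacking rule: highest base plus 30% of each additional charge. Highest is credit-card fraud at $31400. Additional: $2250 × 30% = $675; $2000 × 30% = $600. Combined base = $31400 + $1275 = $32675.
No adjustment factors apply to this defendant.

$32675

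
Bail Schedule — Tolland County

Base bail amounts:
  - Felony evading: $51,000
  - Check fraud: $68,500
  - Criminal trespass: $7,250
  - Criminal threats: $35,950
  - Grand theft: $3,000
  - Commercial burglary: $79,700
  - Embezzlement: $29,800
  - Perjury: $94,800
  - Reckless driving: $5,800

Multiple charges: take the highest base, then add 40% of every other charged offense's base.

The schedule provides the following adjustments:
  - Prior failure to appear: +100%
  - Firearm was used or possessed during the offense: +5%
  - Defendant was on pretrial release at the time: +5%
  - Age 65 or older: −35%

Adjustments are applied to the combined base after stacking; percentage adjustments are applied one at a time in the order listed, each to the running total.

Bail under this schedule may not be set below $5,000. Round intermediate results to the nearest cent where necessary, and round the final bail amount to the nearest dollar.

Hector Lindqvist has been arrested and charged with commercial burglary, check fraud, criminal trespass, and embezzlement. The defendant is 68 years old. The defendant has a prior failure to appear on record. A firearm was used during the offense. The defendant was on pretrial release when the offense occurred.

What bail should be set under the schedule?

Base amounts from the schedule: commercial burglary $79,700; check fraud $68,500; criminal trespass $7,250; embezzlement $29,800.
Stacking rule: highest base plus 40% of each additional charge. Highest is commercial burglary at $79,700. Additional: $68,500 × 40% = $27,400; $7,250 × 40% = $2,900; $29,800 × 40% = $11,920. Combined base = $79,700 + $42,220 = $121,920.
Prior failure to appear (+100%): $121,920 × 2 = $243,840.
Firearm was used or possessed during the offense (+5%): $243,840 × 1.05 = $256,032.
Defendant was on pretrial release at the time (+5%): $256,032 × 1.05 = $268,833.60.
Age 65 or older (−35%): $268,833.60 × 0.65 = $174,741.84.
$174,741.84 is at or above the $5,000 minimum.
Rounded to the nearest dollar: $174,742.

$174,742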